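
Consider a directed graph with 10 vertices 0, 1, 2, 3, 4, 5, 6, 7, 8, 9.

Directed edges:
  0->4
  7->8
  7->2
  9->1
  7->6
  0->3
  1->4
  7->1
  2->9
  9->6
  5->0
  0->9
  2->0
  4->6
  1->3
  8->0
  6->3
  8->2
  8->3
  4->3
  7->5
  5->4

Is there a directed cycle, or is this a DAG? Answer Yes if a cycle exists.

DFS with white/gray/black marking, starting from 1:
1 gray
  4 gray
    3 gray
    3 black
    6 gray
      6→3: 3 black — skip
    6 black
  4 black
  1→3: 3 black — skip
1 black
0 gray
  0→3: 3 black — skip
  9 gray
    9→6: 6 black — skip
    9→1: 1 black — skip
  9 black
  0→4: 4 black — skip
0 black
2 gray
  2→9: 9 black — skip
  2→0: 0 black — skip
2 black
5 gray
  5→4: 4 black — skip
  5→0: 0 black — skip
5 black
7 gray
  7→2: 2 black — skip
  7→6: 6 black — skip
  7→5: 5 black — skip
  7→1: 1 black — skip
  8 gray
    8→2: 2 black — skip
    8→3: 3 black — skip
    8→0: 0 black — skip
  8 black
7 black
Every edge goes to a white or black vertex — no back edge, so the graph is acyclic.

No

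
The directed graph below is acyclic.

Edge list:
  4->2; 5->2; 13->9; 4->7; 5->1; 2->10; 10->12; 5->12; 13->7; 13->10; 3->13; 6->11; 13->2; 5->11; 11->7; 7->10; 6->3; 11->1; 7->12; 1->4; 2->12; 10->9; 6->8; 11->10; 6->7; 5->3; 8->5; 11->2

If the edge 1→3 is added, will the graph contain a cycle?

Adding 1→3 creates a cycle iff 3 can already reach 1.
Explore from 3: no path reaches 1. The graph stays acyclic.

No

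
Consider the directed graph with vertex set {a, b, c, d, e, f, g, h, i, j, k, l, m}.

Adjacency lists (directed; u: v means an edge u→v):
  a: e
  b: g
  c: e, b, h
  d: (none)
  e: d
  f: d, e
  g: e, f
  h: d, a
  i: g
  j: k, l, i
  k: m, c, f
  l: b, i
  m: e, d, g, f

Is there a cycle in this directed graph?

No

DFS with white/gray/black marking, starting from a:
a gray
  e gray
    d gray
    d black
  e black
a black
b gray
  g gray
    g→e: e black — skip
    f gray
      f→d: d black — skip
      f→e: e black — skip
    f black
  g black
b black
c gray
  c→e: e black — skip
  c→b: b black — skip
  h gray
    h→d: d black — skip
    h→a: a black — skip
  h black
c black
i gray
  i→g: g black — skip
i black
j gray
  k gray
    m gray
      m→e: e black — skip
      m→d: d black — skip
      m→g: g black — skip
      m→f: f black — skip
    m black
    k→c: c black — skip
    k→f: f black — skip
  k black
  l gray
    l→b: b black — skip
    l→i: i black — skip
  l black
  j→i: i black — skip
j black
Every edge goes to a white or black vertex — no back edge, so the graph is acyclic.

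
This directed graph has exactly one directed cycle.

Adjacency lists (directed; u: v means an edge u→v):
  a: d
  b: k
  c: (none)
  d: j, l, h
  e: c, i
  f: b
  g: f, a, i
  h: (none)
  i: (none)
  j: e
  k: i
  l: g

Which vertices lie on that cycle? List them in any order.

a, d, g, l

DFS with gray/black marking from d:
d gray
  j gray
    e gray
      c gray
      c black
      i gray
      i black
    e black
  j black
  l gray
    g gray
      f gray
        b gray
          k gray
            k→i: i black — skip
          k black
        b black
      f black
      a gray
        a→d: d is gray → back edge
Back edge closes the cycle d → l → g → a → d; its vertices are {a, d, g, l}.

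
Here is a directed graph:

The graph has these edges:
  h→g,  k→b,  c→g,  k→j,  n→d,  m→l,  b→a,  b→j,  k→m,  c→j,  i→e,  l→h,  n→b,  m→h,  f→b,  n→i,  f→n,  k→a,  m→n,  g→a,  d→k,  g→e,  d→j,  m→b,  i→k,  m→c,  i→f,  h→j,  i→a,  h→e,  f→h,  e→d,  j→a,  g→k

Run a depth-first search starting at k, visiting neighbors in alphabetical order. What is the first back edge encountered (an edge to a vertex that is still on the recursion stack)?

DFS from k (visiting neighbors in alphabetical order); mark gray on enter, black on exit:
k gray
  a gray
  a black
  b gray
    b→a: a black — skip
    j gray
      j→a: a black — skip
    j black
  b black
  k→j: j black — skip
  m gray
    m→b: b black — skip
    c gray
      g gray
        g→a: a black — skip
        e gray
          d gray
            d→j: j black — skip
            d→k: k is gray → back edge
First back edge: d → k.

d->k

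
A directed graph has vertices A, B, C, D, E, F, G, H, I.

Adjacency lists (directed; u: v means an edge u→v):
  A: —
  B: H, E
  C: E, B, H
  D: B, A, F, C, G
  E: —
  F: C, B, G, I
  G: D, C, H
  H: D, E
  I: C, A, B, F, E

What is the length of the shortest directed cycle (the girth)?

2

For each vertex v, BFS finds the shortest path from v back to v.
The shortest such closed walk is D → G → D, length 2.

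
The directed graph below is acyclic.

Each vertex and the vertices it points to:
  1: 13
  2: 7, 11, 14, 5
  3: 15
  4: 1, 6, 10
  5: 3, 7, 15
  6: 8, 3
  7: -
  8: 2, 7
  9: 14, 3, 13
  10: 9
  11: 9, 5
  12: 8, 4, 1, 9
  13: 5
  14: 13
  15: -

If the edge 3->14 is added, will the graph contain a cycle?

Yes

Adding 3→14 creates a cycle iff 14 can already reach 3.
Path from 14: 14 → 13 → 5 → 3.
So 14 → … → 3 → 14 is a cycle.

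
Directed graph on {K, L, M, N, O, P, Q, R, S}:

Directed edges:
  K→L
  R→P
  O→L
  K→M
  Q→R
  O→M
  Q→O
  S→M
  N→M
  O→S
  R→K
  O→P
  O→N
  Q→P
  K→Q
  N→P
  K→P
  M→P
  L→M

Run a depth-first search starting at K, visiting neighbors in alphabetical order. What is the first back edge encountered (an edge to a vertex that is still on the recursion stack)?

R→K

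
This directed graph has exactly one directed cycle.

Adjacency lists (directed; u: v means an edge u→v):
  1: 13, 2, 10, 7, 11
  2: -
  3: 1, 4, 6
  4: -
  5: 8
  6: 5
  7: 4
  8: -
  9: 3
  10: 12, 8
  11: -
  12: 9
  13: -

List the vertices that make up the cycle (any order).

1, 3, 9, 10, 12

DFS with gray/black marking from 3:
3 gray
  1 gray
    13 gray
    13 black
    2 gray
    2 black
    10 gray
      12 gray
        9 gray
          9→3: 3 is gray → back edge
Back edge closes the cycle 3 → 1 → 10 → 12 → 9 → 3; its vertices are {1, 3, 9, 10, 12}.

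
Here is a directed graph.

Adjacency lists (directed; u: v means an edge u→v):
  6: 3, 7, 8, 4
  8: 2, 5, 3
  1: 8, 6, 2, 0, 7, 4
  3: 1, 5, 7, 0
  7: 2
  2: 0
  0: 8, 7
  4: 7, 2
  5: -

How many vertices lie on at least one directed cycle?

8

A vertex is on a directed cycle iff it belongs to a strongly connected component of size ≥ 2 (or has a self-loop).
The vertices on cycles are {0, 1, 2, 3, 4, 6, 7, 8} — 8 in total.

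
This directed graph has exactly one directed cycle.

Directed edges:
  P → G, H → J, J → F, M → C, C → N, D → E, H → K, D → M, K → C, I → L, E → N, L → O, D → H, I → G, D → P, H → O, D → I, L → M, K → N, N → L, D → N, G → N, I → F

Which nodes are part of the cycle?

C, L, M, N

DFS with gray/black marking from L:
L gray
  M gray
    C gray
      N gray
        N→L: L is gray → back edge
Back edge closes the cycle L → M → C → N → L; its vertices are {C, L, M, N}.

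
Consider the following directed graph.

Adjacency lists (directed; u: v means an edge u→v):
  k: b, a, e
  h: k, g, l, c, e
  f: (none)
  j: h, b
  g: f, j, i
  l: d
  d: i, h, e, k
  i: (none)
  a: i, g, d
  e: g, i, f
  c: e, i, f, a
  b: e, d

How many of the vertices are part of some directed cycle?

A vertex is on a directed cycle iff it belongs to a strongly connected component of size ≥ 2 (or has a self-loop).
The vertices on cycles are {a, b, c, d, e, g, h, j, k, l} — 10 in total.

10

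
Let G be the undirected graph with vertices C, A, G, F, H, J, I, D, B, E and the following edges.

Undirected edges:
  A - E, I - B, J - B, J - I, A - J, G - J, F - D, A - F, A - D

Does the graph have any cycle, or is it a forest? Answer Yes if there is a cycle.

DFS, tracking each vertex's parent; an edge to a visited non-parent vertex closes a cycle.
Start from G:
visit G (parent –)
  visit J (parent G)
    visit B (parent J)
      visit I (parent B)
        I–J: J visited and ≠ parent → cycle
Cycle: J – B – I – J.

Yes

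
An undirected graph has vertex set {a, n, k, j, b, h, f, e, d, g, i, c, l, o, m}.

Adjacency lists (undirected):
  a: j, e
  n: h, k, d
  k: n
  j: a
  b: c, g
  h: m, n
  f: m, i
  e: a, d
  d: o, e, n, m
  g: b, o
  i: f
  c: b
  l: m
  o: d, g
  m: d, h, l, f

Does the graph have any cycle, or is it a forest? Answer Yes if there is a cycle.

Yes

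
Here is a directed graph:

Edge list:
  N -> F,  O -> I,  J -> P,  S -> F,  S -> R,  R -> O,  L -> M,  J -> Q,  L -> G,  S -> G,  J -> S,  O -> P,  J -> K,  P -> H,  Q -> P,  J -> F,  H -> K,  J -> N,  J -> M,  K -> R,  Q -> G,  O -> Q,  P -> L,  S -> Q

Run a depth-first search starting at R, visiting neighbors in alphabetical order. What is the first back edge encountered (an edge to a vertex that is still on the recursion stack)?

DFS from R (visiting neighbors in alphabetical order); mark gray on enter, black on exit:
R gray
  O gray
    I gray
    I black
    P gray
      H gray
        K gray
          K→R: R is gray → back edge
First back edge: K → R.

K->R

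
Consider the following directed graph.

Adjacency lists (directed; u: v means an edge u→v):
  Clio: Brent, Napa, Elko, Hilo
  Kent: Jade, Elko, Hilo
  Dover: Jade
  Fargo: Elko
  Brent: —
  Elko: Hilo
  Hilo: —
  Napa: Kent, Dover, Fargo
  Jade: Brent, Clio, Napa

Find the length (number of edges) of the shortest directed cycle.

For each vertex v, BFS finds the shortest path from v back to v.
The shortest such closed walk is Jade → Napa → Dover → Jade, length 3.

3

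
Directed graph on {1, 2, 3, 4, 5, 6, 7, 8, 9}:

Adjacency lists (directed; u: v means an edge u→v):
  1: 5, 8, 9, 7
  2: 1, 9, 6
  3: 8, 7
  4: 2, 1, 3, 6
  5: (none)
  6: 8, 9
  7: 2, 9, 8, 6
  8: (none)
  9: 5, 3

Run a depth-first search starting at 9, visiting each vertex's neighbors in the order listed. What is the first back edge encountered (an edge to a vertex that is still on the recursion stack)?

1→9

DFS from 9 (visiting each vertex's neighbors in the order listed); mark gray on enter, black on exit:
9 gray
  5 gray
  5 black
  3 gray
    8 gray
    8 black
    7 gray
      2 gray
        1 gray
          1→5: 5 black — skip
          1→8: 8 black — skip
          1→9: 9 is gray → back edge
First back edge: 1 → 9.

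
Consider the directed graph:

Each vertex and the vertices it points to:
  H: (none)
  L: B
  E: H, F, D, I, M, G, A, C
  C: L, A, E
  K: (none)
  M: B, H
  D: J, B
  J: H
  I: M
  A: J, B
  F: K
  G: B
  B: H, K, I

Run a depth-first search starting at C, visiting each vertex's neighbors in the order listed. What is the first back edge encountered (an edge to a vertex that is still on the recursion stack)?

M→B

DFS from C (visiting each vertex's neighbors in the order listed); mark gray on enter, black on exit:
C gray
  L gray
    B gray
      H gray
      H black
      K gray
      K black
      I gray
        M gray
          M→B: B is gray → back edge
First back edge: M → B.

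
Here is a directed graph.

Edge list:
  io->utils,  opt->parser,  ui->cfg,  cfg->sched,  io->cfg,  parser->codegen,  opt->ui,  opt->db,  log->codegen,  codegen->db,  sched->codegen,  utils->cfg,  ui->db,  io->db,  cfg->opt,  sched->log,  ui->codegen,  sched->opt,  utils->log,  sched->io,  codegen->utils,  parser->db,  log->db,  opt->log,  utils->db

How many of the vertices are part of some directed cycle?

9

A vertex is on a directed cycle iff it belongs to a strongly connected component of size ≥ 2 (or has a self-loop).
The vertices on cycles are {io, ui, cfg, log, opt, sched, utils, parser, codegen} — 9 in total.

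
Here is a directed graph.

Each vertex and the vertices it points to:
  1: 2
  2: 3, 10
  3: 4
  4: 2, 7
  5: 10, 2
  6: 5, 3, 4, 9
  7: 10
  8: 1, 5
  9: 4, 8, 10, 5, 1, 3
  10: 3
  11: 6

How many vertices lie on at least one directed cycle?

A vertex is on a directed cycle iff it belongs to a strongly connected component of size ≥ 2 (or has a self-loop).
The vertices on cycles are {2, 3, 4, 7, 10} — 5 in total.

5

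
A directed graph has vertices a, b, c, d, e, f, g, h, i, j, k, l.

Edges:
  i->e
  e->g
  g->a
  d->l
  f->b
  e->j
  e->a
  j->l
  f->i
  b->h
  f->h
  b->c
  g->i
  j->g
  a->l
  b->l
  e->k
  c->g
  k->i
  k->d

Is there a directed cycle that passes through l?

No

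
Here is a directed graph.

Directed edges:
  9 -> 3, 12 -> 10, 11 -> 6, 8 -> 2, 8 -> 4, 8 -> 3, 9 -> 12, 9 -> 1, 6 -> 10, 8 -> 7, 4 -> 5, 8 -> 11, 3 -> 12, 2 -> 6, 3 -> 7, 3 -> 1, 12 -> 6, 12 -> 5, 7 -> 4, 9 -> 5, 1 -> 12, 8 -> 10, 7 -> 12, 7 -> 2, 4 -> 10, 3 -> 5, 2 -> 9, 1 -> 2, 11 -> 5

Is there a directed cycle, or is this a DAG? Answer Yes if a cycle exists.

DFS with white/gray/black marking, starting from 11:
11 gray
  5 gray
  5 black
  6 gray
    10 gray
    10 black
  6 black
11 black
1 gray
  2 gray
    9 gray
      9→1: 1 is gray → back edge
Back edge found, so a cycle exists: 1 → 2 → 9 → 1.

Yes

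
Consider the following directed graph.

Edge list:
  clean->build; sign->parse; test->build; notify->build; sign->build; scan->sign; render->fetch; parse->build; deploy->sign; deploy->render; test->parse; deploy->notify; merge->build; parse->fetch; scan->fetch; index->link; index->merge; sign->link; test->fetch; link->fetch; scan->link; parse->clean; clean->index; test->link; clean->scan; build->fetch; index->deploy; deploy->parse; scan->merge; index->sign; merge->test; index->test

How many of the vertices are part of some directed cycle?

A vertex is on a directed cycle iff it belongs to a strongly connected component of size ≥ 2 (or has a self-loop).
The vertices on cycles are {scan, sign, test, clean, index, merge, parse, deploy} — 8 in total.

8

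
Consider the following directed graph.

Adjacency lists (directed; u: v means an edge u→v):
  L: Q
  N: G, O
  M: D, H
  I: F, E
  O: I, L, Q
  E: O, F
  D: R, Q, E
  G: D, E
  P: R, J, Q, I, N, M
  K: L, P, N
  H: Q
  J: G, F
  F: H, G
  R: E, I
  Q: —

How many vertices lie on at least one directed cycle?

7

A vertex is on a directed cycle iff it belongs to a strongly connected component of size ≥ 2 (or has a self-loop).
The vertices on cycles are {D, E, F, G, I, O, R} — 7 in total.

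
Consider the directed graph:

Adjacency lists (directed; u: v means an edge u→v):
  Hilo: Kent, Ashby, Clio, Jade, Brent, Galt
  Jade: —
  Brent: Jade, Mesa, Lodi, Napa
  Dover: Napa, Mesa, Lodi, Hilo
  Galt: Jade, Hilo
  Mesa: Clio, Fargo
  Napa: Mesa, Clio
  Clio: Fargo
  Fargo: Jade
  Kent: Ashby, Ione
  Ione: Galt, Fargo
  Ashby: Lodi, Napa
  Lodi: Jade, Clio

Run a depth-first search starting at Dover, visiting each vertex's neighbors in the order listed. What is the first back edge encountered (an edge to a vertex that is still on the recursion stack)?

DFS from Dover (visiting each vertex's neighbors in the order listed); mark gray on enter, black on exit:
Dover gray
  Napa gray
    Mesa gray
      Clio gray
        Fargo gray
          Jade gray
          Jade black
        Fargo black
      Clio black
      Mesa→Fargo: Fargo black — skip
    Mesa black
    Napa→Clio: Clio black — skip
  Napa black
  Dover→Mesa: Mesa black — skip
  Lodi gray
    Lodi→Jade: Jade black — skip
    Lodi→Clio: Clio black — skip
  Lodi black
  Hilo gray
    Kent gray
      Ashby gray
        Ashby→Lodi: Lodi black — skip
        Ashby→Napa: Napa black — skip
      Ashby black
      Ione gray
        Galt gray
          Galt→Jade: Jade black — skip
          Galt→Hilo: Hilo is gray → back edge
First back edge: Galt → Hilo.

Galt→Hilo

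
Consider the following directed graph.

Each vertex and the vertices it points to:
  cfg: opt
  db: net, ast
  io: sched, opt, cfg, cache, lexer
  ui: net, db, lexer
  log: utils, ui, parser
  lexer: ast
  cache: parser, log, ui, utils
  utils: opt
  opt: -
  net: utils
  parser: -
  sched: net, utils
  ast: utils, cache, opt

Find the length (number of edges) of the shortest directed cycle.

4

For each vertex v, BFS finds the shortest path from v back to v.
The shortest such closed walk is cache → ui → db → ast → cache, length 4.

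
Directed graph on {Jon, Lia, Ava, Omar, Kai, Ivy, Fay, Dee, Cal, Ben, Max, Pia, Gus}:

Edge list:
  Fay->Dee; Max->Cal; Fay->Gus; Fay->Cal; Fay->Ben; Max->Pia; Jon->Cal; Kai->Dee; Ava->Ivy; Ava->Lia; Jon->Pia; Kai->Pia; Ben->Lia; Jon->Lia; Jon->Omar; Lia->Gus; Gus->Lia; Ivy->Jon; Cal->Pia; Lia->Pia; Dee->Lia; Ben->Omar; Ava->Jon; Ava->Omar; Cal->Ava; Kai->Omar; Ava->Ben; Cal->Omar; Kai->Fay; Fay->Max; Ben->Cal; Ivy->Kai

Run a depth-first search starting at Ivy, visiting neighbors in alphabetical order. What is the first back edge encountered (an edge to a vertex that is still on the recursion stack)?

Ben→Cal

DFS from Ivy (visiting neighbors in alphabetical order); mark gray on enter, black on exit:
Ivy gray
  Jon gray
    Cal gray
      Ava gray
        Ben gray
          Ben→Cal: Cal is gray → back edge
First back edge: Ben → Cal.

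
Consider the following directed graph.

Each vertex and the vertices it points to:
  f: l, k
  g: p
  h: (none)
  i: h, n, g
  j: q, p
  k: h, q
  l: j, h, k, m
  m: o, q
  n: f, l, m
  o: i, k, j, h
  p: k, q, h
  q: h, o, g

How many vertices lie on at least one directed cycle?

11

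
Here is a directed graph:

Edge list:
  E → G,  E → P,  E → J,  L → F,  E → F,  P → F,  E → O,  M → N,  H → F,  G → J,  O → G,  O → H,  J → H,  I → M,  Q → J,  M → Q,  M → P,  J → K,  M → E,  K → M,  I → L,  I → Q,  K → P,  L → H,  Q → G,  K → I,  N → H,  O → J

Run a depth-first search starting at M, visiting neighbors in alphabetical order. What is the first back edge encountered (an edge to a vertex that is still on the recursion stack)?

I->M

DFS from M (visiting neighbors in alphabetical order); mark gray on enter, black on exit:
M gray
  E gray
    F gray
    F black
    G gray
      J gray
        H gray
          H→F: F black — skip
        H black
        K gray
          I gray
            L gray
              L→F: F black — skip
              L→H: H black — skip
            L black
            I→M: M is gray → back edge
First back edge: I → M.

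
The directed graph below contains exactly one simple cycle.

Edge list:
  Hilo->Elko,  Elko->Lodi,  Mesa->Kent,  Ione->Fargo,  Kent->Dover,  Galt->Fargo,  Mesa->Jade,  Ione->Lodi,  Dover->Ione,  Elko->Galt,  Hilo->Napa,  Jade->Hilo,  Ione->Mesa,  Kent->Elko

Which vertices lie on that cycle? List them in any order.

Ione, Kent, Mesa, Dover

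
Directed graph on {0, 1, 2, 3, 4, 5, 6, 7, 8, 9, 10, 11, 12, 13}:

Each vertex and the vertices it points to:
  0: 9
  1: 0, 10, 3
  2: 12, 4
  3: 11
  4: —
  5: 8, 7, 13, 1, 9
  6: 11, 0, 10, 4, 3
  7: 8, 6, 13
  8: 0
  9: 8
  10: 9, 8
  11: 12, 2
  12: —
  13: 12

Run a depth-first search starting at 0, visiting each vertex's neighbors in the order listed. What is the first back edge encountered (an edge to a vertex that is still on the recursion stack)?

8→0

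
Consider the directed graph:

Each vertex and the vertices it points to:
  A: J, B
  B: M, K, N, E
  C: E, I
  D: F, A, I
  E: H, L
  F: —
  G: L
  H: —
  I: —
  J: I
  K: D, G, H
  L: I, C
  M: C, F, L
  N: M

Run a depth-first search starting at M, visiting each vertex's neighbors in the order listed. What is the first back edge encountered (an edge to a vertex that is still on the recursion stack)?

L→C

DFS from M (visiting each vertex's neighbors in the order listed); mark gray on enter, black on exit:
M gray
  C gray
    E gray
      H gray
      H black
      L gray
        I gray
        I black
        L→C: C is gray → back edge
First back edge: L → C.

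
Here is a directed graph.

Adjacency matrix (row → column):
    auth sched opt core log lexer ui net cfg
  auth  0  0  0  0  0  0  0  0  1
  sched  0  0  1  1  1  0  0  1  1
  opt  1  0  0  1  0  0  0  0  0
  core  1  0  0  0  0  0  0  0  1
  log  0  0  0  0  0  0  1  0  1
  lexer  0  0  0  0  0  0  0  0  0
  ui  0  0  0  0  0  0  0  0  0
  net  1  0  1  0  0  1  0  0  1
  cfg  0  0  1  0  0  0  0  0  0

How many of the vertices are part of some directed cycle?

4

A vertex is on a directed cycle iff it belongs to a strongly connected component of size ≥ 2 (or has a self-loop).
The vertices on cycles are {cfg, opt, auth, core} — 4 in total.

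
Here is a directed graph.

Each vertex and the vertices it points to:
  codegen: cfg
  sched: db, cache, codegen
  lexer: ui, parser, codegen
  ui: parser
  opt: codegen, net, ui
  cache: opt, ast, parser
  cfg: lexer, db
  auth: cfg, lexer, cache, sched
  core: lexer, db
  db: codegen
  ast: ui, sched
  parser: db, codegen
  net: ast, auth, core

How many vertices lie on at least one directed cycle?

A vertex is on a directed cycle iff it belongs to a strongly connected component of size ≥ 2 (or has a self-loop).
The vertices on cycles are {db, ui, ast, cfg, net, opt, auth, cache, lexer, sched, parser, codegen} — 12 in total.

12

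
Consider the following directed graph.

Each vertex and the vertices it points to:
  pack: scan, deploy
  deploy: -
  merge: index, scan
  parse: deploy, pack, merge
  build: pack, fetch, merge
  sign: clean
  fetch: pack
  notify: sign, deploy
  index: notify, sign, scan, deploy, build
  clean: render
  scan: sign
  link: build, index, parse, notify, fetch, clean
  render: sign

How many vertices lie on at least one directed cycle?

6

A vertex is on a directed cycle iff it belongs to a strongly connected component of size ≥ 2 (or has a self-loop).
The vertices on cycles are {sign, build, clean, index, merge, render} — 6 in total.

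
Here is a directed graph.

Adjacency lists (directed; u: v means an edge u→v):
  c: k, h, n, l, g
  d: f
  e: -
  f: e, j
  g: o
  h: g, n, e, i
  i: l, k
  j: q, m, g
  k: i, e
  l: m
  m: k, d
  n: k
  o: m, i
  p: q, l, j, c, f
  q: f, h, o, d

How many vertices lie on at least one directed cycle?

A vertex is on a directed cycle iff it belongs to a strongly connected component of size ≥ 2 (or has a self-loop).
The vertices on cycles are {d, f, g, h, i, j, k, l, m, n, o, q} — 12 in total.

12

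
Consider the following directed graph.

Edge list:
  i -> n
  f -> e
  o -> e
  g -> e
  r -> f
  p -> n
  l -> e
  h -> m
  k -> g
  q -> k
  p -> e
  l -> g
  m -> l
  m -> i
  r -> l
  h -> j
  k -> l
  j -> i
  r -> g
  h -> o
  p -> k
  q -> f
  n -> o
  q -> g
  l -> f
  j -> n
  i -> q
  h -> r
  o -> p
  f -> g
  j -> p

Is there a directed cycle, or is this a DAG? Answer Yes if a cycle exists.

Yes

DFS with white/gray/black marking, starting from f:
f gray
  e gray
  e black
  g gray
    g→e: e black — skip
  g black
f black
h gray
  j gray
    n gray
      o gray
        p gray
          p→n: n is gray → back edge
Back edge found, so a cycle exists: n → o → p → n.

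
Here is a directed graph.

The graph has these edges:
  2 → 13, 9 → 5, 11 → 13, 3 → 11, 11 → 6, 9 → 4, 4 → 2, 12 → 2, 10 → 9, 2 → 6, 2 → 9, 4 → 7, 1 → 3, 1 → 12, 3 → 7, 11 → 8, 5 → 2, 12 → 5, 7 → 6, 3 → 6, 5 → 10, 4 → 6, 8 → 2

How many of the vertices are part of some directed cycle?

5

A vertex is on a directed cycle iff it belongs to a strongly connected component of size ≥ 2 (or has a self-loop).
The vertices on cycles are {2, 4, 5, 9, 10} — 5 in total.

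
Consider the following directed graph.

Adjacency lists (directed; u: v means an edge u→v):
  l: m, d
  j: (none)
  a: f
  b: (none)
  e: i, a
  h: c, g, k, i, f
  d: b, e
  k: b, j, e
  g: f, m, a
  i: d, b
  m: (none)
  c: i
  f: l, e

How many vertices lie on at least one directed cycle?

A vertex is on a directed cycle iff it belongs to a strongly connected component of size ≥ 2 (or has a self-loop).
The vertices on cycles are {a, d, e, f, i, l} — 6 in total.

6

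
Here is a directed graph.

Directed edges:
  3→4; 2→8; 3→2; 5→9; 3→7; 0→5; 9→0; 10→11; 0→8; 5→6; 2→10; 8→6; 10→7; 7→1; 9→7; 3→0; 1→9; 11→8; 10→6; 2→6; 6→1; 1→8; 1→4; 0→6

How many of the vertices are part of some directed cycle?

7

A vertex is on a directed cycle iff it belongs to a strongly connected component of size ≥ 2 (or has a self-loop).
The vertices on cycles are {0, 1, 5, 6, 7, 8, 9} — 7 in total.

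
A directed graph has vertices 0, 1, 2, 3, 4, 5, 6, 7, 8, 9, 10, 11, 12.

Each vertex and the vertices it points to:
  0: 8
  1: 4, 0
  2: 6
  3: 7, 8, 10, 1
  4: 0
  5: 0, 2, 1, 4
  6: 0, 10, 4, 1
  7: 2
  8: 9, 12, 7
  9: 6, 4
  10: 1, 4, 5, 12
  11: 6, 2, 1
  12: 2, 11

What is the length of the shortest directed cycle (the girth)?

4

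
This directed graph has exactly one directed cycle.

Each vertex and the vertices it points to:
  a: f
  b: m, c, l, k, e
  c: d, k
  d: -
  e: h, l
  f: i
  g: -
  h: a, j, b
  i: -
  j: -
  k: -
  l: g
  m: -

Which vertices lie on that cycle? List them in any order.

b, e, h

DFS with gray/black marking from b:
b gray
  m gray
  m black
  c gray
    d gray
    d black
    k gray
    k black
  c black
  l gray
    g gray
    g black
  l black
  b→k: k black — skip
  e gray
    h gray
      a gray
        f gray
          i gray
          i black
        f black
      a black
      j gray
      j black
      h→b: b is gray → back edge
Back edge closes the cycle b → e → h → b; its vertices are {b, e, h}.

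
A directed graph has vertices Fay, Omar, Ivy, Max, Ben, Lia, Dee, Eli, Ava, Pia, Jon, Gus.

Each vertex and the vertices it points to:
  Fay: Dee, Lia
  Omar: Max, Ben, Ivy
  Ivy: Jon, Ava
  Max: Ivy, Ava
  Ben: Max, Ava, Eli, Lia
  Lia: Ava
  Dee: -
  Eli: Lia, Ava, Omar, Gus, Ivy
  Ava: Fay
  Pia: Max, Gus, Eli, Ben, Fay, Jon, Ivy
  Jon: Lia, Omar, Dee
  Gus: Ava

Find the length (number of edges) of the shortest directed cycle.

For each vertex v, BFS finds the shortest path from v back to v.
The shortest such closed walk is Jon → Omar → Ivy → Jon, length 3.

3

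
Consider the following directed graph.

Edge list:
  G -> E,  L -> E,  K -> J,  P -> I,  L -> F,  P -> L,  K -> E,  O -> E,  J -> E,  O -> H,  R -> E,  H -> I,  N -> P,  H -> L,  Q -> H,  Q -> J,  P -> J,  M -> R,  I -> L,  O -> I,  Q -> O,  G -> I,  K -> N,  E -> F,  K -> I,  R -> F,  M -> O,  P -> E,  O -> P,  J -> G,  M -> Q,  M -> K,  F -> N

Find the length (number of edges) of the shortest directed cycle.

4

For each vertex v, BFS finds the shortest path from v back to v.
The shortest such closed walk is N → P → L → F → N, length 4.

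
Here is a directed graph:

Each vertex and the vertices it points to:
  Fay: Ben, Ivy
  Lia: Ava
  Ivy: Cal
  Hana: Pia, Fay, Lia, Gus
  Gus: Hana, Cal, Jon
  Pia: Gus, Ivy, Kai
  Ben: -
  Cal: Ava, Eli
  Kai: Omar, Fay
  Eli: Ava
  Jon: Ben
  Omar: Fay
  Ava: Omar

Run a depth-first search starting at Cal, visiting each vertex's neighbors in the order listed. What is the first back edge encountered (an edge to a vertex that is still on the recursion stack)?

DFS from Cal (visiting each vertex's neighbors in the order listed); mark gray on enter, black on exit:
Cal gray
  Ava gray
    Omar gray
      Fay gray
        Ben gray
        Ben black
        Ivy gray
          Ivy→Cal: Cal is gray → back edge
First back edge: Ivy → Cal.

Ivy→Cal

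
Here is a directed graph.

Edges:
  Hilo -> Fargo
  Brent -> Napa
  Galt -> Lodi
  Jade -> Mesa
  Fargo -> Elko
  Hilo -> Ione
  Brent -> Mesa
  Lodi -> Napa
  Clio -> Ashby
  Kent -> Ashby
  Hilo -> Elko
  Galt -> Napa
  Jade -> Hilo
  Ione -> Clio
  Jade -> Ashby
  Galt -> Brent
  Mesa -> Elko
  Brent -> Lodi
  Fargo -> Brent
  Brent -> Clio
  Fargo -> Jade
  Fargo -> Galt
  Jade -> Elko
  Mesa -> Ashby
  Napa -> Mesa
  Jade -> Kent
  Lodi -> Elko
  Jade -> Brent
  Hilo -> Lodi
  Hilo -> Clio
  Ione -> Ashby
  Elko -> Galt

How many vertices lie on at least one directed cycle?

A vertex is on a directed cycle iff it belongs to a strongly connected component of size ≥ 2 (or has a self-loop).
The vertices on cycles are {Elko, Galt, Hilo, Jade, Lodi, Mesa, Napa, Brent, Fargo} — 9 in total.

9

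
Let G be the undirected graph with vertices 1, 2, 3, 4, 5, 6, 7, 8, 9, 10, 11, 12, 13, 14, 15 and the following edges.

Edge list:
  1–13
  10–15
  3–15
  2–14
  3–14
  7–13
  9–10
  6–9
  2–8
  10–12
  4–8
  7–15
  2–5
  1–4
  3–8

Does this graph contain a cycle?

Yes

DFS, tracking each vertex's parent; an edge to a visited non-parent vertex closes a cycle.
Start from 7:
visit 7 (parent –)
  visit 15 (parent 7)
    visit 3 (parent 15)
      visit 8 (parent 3)
        visit 4 (parent 8)
          visit 1 (parent 4)
            visit 13 (parent 1)
              13–7: 7 visited and ≠ parent → cycle
Cycle: 7 – 15 – 3 – 8 – 4 – 1 – 13 – 7.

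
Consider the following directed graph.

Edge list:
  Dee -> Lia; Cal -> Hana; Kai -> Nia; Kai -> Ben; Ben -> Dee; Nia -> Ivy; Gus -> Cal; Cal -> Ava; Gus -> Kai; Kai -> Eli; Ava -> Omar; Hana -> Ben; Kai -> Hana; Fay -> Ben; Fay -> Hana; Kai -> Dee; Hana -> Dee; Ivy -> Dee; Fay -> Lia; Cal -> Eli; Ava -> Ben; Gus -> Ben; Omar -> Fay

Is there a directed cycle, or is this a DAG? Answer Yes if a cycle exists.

No

DFS with white/gray/black marking, starting from Hana:
Hana gray
  Dee gray
    Lia gray
    Lia black
  Dee black
  Ben gray
    Ben→Dee: Dee black — skip
  Ben black
Hana black
Gus gray
  Gus→Ben: Ben black — skip
  Cal gray
    Cal→Hana: Hana black — skip
    Eli gray
    Eli black
    Ava gray
      Omar gray
        Fay gray
          Fay→Ben: Ben black — skip
          Fay→Hana: Hana black — skip
          Fay→Lia: Lia black — skip
        Fay black
      Omar black
      Ava→Ben: Ben black — skip
    Ava black
  Cal black
  Kai gray
    Nia gray
      Ivy gray
        Ivy→Dee: Dee black — skip
      Ivy black
    Nia black
    Kai→Ben: Ben black — skip
    Kai→Hana: Hana black — skip
    Kai→Dee: Dee black — skip
    Kai→Eli: Eli black — skip
  Kai black
Gus black
Every edge goes to a white or black vertex — no back edge, so the graph is acyclic.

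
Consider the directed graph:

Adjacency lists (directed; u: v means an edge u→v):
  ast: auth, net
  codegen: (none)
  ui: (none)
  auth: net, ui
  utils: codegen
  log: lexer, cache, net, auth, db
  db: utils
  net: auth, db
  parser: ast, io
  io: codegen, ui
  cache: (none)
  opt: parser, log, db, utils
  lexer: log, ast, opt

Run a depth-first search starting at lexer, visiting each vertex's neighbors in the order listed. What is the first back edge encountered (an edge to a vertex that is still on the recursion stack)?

DFS from lexer (visiting each vertex's neighbors in the order listed); mark gray on enter, black on exit:
lexer gray
  log gray
    log→lexer: lexer is gray → back edge
First back edge: log → lexer.

log->lexer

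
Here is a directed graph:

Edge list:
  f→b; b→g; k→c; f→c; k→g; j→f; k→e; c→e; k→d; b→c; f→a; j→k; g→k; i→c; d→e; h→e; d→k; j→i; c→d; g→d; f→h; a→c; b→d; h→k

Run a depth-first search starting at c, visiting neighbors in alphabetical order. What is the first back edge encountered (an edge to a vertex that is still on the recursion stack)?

k→c

DFS from c (visiting neighbors in alphabetical order); mark gray on enter, black on exit:
c gray
  d gray
    e gray
    e black
    k gray
      k→c: c is gray → back edge
First back edge: k → c.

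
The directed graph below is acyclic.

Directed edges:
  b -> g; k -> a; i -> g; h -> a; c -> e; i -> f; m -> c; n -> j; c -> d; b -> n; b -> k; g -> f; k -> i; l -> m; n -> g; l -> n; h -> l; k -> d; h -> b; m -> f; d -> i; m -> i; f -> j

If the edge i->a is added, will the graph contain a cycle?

Adding i→a creates a cycle iff a can already reach i.
Explore from a: no path reaches i. The graph stays acyclic.

No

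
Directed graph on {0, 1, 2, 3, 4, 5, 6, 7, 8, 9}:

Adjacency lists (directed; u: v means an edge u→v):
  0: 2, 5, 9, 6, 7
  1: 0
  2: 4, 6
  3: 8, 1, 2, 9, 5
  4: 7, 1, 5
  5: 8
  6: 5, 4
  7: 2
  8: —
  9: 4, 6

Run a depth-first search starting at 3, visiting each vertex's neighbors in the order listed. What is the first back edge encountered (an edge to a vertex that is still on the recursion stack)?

7→2

DFS from 3 (visiting each vertex's neighbors in the order listed); mark gray on enter, black on exit:
3 gray
  8 gray
  8 black
  1 gray
    0 gray
      2 gray
        4 gray
          7 gray
            7→2: 2 is gray → back edge
First back edge: 7 → 2.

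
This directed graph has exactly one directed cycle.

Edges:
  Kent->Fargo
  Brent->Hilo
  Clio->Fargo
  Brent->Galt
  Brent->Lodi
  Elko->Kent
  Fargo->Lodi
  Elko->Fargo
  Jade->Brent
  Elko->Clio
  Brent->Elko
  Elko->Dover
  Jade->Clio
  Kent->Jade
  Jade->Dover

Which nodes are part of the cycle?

Elko, Jade, Kent, Brent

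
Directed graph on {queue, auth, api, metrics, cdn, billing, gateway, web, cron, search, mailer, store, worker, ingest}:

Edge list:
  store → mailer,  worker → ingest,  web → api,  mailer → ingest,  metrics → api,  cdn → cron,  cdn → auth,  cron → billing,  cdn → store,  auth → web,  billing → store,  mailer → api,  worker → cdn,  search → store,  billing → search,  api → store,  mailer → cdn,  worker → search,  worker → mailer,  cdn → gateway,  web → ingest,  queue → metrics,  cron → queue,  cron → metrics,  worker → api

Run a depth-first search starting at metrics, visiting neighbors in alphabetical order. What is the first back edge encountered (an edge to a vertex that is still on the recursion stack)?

DFS from metrics (visiting neighbors in alphabetical order); mark gray on enter, black on exit:
metrics gray
  api gray
    store gray
      mailer gray
        mailer→api: api is gray → back edge
First back edge: mailer → api.

mailer→api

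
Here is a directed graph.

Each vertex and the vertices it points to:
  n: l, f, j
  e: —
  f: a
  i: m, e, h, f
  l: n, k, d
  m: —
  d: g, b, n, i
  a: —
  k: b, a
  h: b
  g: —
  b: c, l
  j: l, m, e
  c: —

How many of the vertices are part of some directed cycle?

A vertex is on a directed cycle iff it belongs to a strongly connected component of size ≥ 2 (or has a self-loop).
The vertices on cycles are {b, d, h, i, j, k, l, n} — 8 in total.

8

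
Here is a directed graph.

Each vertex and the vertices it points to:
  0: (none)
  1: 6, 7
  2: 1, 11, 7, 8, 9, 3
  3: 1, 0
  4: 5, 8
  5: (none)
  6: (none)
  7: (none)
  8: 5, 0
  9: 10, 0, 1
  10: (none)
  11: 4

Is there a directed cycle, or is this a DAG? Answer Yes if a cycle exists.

DFS with white/gray/black marking, starting from 11:
11 gray
  4 gray
    5 gray
    5 black
    8 gray
      8→5: 5 black — skip
      0 gray
      0 black
    8 black
  4 black
11 black
1 gray
  6 gray
  6 black
  7 gray
  7 black
1 black
2 gray
  2→1: 1 black — skip
  2→11: 11 black — skip
  2→7: 7 black — skip
  2→8: 8 black — skip
  9 gray
    10 gray
    10 black
    9→0: 0 black — skip
    9→1: 1 black — skip
  9 black
  3 gray
    3→1: 1 black — skip
    3→0: 0 black — skip
  3 black
2 black
Every edge goes to a white or black vertex — no back edge, so the graph is acyclic.

No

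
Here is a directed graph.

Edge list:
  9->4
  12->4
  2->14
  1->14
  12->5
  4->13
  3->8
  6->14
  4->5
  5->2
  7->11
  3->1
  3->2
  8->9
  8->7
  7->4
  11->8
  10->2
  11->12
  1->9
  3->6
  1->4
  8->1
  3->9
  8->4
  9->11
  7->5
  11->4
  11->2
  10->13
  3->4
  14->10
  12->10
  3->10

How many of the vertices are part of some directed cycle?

8

A vertex is on a directed cycle iff it belongs to a strongly connected component of size ≥ 2 (or has a self-loop).
The vertices on cycles are {1, 2, 7, 8, 9, 10, 11, 14} — 8 in total.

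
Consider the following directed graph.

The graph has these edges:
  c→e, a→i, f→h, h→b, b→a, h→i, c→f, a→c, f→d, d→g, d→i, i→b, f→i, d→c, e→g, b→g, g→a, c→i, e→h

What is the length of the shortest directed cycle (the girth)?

For each vertex v, BFS finds the shortest path from v back to v.
The shortest such closed walk is d → c → f → d, length 3.

3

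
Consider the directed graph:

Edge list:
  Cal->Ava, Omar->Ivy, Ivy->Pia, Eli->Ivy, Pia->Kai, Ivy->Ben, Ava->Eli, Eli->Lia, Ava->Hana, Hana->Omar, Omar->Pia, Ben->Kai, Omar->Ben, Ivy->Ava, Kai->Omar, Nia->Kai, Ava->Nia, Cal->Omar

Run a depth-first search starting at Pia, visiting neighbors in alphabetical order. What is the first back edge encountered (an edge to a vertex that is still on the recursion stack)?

Ben->Kai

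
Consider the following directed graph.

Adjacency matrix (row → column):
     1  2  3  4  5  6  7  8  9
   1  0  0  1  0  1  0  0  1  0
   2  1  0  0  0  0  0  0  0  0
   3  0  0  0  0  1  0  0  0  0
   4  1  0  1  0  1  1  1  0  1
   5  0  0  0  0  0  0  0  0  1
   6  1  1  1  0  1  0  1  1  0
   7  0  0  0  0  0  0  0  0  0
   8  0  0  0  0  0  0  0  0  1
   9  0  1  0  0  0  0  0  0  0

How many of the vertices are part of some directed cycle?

A vertex is on a directed cycle iff it belongs to a strongly connected component of size ≥ 2 (or has a self-loop).
The vertices on cycles are {1, 2, 3, 5, 8, 9} — 6 in total.

6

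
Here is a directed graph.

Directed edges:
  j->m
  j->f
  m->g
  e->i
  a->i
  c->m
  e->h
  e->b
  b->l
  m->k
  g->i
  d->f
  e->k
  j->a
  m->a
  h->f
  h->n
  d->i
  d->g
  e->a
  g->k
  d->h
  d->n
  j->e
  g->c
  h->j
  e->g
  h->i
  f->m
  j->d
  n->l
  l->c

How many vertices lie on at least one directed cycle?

7

A vertex is on a directed cycle iff it belongs to a strongly connected component of size ≥ 2 (or has a self-loop).
The vertices on cycles are {c, d, e, g, h, j, m} — 7 in total.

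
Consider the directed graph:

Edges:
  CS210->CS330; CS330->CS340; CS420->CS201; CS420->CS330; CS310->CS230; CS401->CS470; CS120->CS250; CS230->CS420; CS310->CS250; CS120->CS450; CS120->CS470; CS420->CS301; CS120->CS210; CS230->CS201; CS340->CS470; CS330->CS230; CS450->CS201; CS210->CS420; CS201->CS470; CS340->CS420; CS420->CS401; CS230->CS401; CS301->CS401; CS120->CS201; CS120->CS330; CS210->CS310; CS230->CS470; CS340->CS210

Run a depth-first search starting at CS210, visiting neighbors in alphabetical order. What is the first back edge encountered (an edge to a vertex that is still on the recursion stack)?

DFS from CS210 (visiting neighbors in alphabetical order); mark gray on enter, black on exit:
CS210 gray
  CS310 gray
    CS230 gray
      CS201 gray
        CS470 gray
        CS470 black
      CS201 black
      CS401 gray
        CS401→CS470: CS470 black — skip
      CS401 black
      CS420 gray
        CS420→CS201: CS201 black — skip
        CS301 gray
          CS301→CS401: CS401 black — skip
        CS301 black
        CS330 gray
          CS330→CS230: CS230 is gray → back edge
First back edge: CS330 → CS230.

CS330->CS230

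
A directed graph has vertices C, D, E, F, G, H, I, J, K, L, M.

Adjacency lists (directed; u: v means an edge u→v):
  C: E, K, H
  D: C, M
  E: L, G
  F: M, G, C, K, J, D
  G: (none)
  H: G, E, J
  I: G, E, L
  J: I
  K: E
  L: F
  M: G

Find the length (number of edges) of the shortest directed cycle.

4

For each vertex v, BFS finds the shortest path from v back to v.
The shortest such closed walk is F → K → E → L → F, length 4.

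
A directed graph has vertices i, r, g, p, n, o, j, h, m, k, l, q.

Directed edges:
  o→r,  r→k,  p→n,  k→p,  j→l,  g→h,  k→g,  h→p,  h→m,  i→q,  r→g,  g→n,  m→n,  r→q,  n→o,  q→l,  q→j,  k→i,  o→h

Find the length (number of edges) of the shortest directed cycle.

4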